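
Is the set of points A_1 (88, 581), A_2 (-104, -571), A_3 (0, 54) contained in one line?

No

A_1A_2 = (-192, -1152), A_1A_3 = (-88, -527).
If collinear, A_1A_3 would be a scalar multiple of A_1A_2. But (-192)·(-527) ≠ (-1152)·(-88) (difference -192), so they are not parallel; the points are not collinear.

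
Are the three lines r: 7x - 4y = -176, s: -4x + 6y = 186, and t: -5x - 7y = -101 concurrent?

The three lines meet at one point iff the augmented coefficient matrix [aᵢ bᵢ cᵢ] has rank < 3, i.e. its determinant vanishes.
Here the determinant is 0.
It vanishes, so the lines are concurrent at (-12, 23).

Yes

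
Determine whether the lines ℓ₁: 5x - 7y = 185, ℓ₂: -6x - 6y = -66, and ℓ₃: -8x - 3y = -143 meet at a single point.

No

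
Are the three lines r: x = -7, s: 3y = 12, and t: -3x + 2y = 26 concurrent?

No

Intersecting r and s: solving the 2×2 system gives (x, y) = (-7, 4).
Substitute into t: (-3)(-7) + (2)(4) = 29.
But t requires 26 ≠ 29, so the three lines have no common point.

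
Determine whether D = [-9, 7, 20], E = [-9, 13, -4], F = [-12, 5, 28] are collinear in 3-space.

DE = (0, 6, -24), DF = (-3, -2, 8).
Comparing components 3 and 1: (-24)(-3) − (0)(8) = 72 ≠ 0, so DE and DF are not parallel and the points are not collinear.

No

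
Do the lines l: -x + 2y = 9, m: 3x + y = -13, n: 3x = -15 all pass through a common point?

Yes

Intersecting l and m: solving the 2×2 system gives (x, y) = (-5, 2).
Substitute into n: (3)(-5) + (0)(2) = -15.
This equals -15, so (-5, 2) lies on all three lines and they are concurrent.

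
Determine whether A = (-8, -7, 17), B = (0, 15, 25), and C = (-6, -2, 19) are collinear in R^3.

AB = (8, 22, 8), AC = (2, 5, 2).
Comparing components 2 and 3: (22)(2) − (8)(5) = 4 ≠ 0, so AB and AC are not parallel and the points are not collinear.

No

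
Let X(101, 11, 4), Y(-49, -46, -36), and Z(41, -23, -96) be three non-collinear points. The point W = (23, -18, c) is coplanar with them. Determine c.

-12

A normal to the plane is n = XY × XZ = (4340, -12600, 1680).
W lies in the plane iff n · XW = 0.
This gives (1680)c + (20160) = 0, so c = -12.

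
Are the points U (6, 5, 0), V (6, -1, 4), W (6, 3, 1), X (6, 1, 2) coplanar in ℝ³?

Yes

A normal to the plane through U, V, W is n = UV × UW = (2, 0, 0).
The plane has equation n·P = 12. For X: n·X = 12.
Equal, so X lies in the plane and all four are coplanar.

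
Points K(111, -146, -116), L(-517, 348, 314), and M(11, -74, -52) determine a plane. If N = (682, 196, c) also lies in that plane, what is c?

24

The plane through K, L, M has equation 656x − 2808y + 4184z = -2560.
Substituting N: (4184)c + (-102976) = -2560, so c = 24.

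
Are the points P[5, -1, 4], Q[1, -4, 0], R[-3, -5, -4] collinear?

No

PQ = (-4, -3, -4), PR = (-8, -4, -8).
Comparing components 2 and 3: (-3)(-8) − (-4)(-4) = 8 ≠ 0, so PQ and PR are not parallel and the points are not collinear.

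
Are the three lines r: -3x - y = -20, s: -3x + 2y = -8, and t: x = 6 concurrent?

Lines aᵢx + bᵢy = cᵢ with pairwise distinct directions are concurrent exactly when det[aᵢ bᵢ cᵢ] = 0.
Here the determinant is -6.
Nonzero, so no common point exists.

No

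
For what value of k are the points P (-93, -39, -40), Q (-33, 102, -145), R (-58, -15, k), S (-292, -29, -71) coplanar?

The points are coplanar iff PQ · (PR × PS) = 0.
Expanding, this is linear in k: (-28659)k + (-1576245) = 0.
So k = -55.

-55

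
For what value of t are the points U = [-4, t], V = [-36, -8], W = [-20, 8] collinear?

24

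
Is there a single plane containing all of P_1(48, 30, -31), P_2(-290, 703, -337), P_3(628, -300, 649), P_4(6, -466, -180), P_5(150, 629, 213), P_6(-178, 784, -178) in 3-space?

The plane through P_1, P_2, P_3 has normal n = P_1P_2 × P_1P_3 = (356660, 52360, -278800) and equation n·P = 27333280.
Checking the remaining points: n·P_4 = 27924200, n·P_5 = 27049040, n·P_6 = 27191160.
Since n·P_4 = 27924200 ≠ 27333280, P_4 is off the plane and the points are not all coplanar.

No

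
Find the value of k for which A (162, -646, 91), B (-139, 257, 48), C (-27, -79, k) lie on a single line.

64

Direction AB = (-301, 903, -43). From the x-coordinate of C, the parameter along the line is τ = (-27 − 162)/(-301) = 27/43.
Then k = 91 + 27/43·(-43) = 64.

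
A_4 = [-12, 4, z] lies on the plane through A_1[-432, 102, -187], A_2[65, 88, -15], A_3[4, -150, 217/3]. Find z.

-8/3

The plane through A_1, A_2, A_3 has equation (119140/3)x − (161690/3)y − 119140z = -374440.
Substituting A_4: (-119140)z + (-2076440/3) = -374440, so z = -8/3.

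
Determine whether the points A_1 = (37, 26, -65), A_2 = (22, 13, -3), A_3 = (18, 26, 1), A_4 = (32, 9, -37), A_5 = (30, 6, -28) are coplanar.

The plane through A_1, A_2, A_3 has normal n = A_1A_2 × A_1A_3 = (-858, -188, -247) and equation n·P = -20579.
Checking the remaining points: n·A_4 = -20009, n·A_5 = -19952.
Since n·A_4 = -20009 ≠ -20579, A_4 is off the plane and the points are not all coplanar.

No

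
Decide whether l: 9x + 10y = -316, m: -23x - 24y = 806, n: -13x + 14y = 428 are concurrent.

Lines aᵢx + bᵢy = cᵢ with pairwise distinct directions are concurrent exactly when det[aᵢ bᵢ cᵢ] = 0.
Here the determinant is 0.
It vanishes, so the lines are concurrent at (-34, -1).

Yes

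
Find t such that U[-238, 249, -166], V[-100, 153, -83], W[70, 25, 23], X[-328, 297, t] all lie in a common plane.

Coplanarity ⇔ det[UV; UW; UX] = 0.
Expanding, this is linear in t: (-1344)t + (-288288) = 0.
So t = -429/2.

-429/2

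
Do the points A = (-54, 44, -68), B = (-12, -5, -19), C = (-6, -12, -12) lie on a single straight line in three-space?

Yes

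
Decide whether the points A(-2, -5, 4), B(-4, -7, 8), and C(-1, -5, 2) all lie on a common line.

No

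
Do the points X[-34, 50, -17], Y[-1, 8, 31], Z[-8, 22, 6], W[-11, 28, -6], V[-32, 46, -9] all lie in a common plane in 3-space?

The plane through X, Y, Z has normal n = XY × XZ = (378, 489, 168) and equation n·P = 8742.
Checking the remaining points: n·W = 8526, n·V = 8886.
Since n·W = 8526 ≠ 8742, W is off the plane and the points are not all coplanar.

No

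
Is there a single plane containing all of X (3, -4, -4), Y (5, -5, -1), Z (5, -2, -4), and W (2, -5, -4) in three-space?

Yes

The four points are coplanar iff the 3×3 determinant with rows XY, XZ, XW is zero.
Rows: (2, -1, 3), (2, 2, 0), (-1, -1, 0).
Expanding along the first row: (2)(0) − (-1)(0) + (3)(0) = 0.
Zero determinant ⇒ coplanar.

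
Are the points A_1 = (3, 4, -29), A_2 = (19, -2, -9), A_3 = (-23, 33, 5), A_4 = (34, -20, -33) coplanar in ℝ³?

Yes

The four points are coplanar iff the 3×3 determinant with rows A_1A_2, A_1A_3, A_1A_4 is zero.
Rows: (16, -6, 20), (-26, 29, 34), (31, -24, -4).
Expanding along the first row: (16)(700) − (-6)(-950) + (20)(-275) = 0.
Zero determinant ⇒ coplanar.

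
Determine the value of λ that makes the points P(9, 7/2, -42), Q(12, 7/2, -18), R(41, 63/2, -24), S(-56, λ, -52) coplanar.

-113/2

Normal to plane PQR: n = (-672, 714, 84); plane equation n·X = -7077.
Requiring n·S = -7077: (714)λ + (33264) = -7077.
So λ = -113/2.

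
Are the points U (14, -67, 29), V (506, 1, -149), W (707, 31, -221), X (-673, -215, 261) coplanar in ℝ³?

With U as base: UV = (492, 68, -178), UW = (693, 98, -250), UX = (-687, -148, 232).
UW × UX = (-14264, 10974, -35238).
UV · (UW × UX) = 708.
Since 708 ≠ 0, the four points are not coplanar.

No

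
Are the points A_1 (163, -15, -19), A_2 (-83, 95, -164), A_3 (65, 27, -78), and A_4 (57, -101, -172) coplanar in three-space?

A normal to the plane through A_1, A_2, A_3 is n = A_1A_2 × A_1A_3 = (-400, -304, 448).
The plane has equation n·P = -69152. For A_4: n·A_4 = -69152.
Equal, so A_4 lies in the plane and all four are coplanar.

Yes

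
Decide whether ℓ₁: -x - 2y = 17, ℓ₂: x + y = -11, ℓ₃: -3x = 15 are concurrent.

Yes

Lines aᵢx + bᵢy = cᵢ with pairwise distinct directions are concurrent exactly when det[aᵢ bᵢ cᵢ] = 0.
Here the determinant is 0.
It vanishes, so the lines are concurrent at (-5, -6).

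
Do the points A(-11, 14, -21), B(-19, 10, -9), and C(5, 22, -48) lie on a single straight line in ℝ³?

No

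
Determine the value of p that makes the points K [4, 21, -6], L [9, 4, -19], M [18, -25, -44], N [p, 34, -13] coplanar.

3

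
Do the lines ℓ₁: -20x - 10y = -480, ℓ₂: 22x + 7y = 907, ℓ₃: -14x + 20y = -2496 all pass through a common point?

Intersecting ℓ₁ and ℓ₂: solving the 2×2 system gives (x, y) = (571/8, -379/4).
Substitute into ℓ₃: (-14)(571/8) + (20)(-379/4) = -11577/4.
But ℓ₃ requires -2496 ≠ -11577/4, so the three lines have no common point.

No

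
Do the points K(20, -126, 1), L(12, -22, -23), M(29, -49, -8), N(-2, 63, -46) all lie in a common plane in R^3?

With K as base: KL = (-8, 104, -24), KM = (9, 77, -9), KN = (-22, 189, -47).
KM × KN = (-1918, 621, 3395).
KL · (KM × KN) = -1552.
Since -1552 ≠ 0, the four points are not coplanar.

No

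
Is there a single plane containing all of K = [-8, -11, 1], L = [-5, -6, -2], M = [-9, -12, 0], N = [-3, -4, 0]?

The four points are coplanar iff the 3×3 determinant with rows KL, KM, KN is zero.
Rows: (3, 5, -3), (-1, -1, -1), (5, 7, -1).
Expanding along the first row: (3)(8) − (5)(6) + (-3)(-2) = 0.
Zero determinant ⇒ coplanar.

Yes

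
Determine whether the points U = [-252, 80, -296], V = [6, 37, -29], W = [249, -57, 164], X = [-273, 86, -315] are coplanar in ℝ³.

A normal to the plane through U, V, W is n = UV × UW = (16799, 15087, -13803).
The plane has equation n·P = 1059300. For X: n·X = 1059300.
Equal, so X lies in the plane and all four are coplanar.

Yes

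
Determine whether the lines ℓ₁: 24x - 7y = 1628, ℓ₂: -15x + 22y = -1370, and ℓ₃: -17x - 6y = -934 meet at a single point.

Yes

The three lines meet at one point iff the augmented coefficient matrix [aᵢ bᵢ cᵢ] has rank < 3, i.e. its determinant vanishes.
Here the determinant is 0.
It vanishes, so the lines are concurrent at (62, -20).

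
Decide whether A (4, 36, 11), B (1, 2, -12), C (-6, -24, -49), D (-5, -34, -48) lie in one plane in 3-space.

The four points are coplanar iff the 3×3 determinant with rows AB, AC, AD is zero.
Rows: (-3, -34, -23), (-10, -60, -60), (-9, -70, -59).
Expanding along the first row: (-3)(-660) − (-34)(50) + (-23)(160) = 0.
Zero determinant ⇒ coplanar.

Yes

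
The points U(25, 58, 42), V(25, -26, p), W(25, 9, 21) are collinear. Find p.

Direction UW = (0, -49, -21). From the y-coordinate of V, the parameter along the line is τ = (-26 − 58)/(-49) = 12/7.
Then p = 42 + 12/7·(-21) = 6.

6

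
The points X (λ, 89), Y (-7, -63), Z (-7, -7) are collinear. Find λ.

-7

The three points are collinear iff det[XY; XZ] = 0.
This determinant is linear in λ: (-56)λ + (-392) = 0, so λ = -7.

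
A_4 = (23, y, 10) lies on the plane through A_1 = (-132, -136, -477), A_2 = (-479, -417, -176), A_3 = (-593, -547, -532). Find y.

41

The plane through A_1, A_2, A_3 has equation 139166x − 157846y + 13076z = -3140108.
Substituting A_4: (-157846)y + (3331578) = -3140108, so y = 41.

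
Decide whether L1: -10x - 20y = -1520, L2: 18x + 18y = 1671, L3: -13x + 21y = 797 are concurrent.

Intersecting L1 and L2: solving the 2×2 system gives (x, y) = (101/3, 355/6).
Substitute into L3: (-13)(101/3) + (21)(355/6) = 4829/6.
But L3 requires 797 ≠ 4829/6, so the three lines have no common point.

No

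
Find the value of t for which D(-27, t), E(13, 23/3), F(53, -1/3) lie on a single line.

47/3

The three points are collinear iff det[DE; DF] = 0.
This determinant is linear in t: (40)t + (-1880/3) = 0, so t = 47/3.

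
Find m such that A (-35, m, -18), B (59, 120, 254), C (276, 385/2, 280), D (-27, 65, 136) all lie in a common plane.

25

Coplanarity ⇔ det[AB; AC; AD] = 0.
Expanding, this is linear in m: (-23370)m + (584250) = 0.
So m = 25.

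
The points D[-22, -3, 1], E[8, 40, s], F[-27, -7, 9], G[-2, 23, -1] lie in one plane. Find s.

10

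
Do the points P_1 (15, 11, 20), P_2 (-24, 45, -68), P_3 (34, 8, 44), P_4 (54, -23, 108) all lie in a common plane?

A normal to the plane through P_1, P_2, P_3 is n = P_1P_2 × P_1P_3 = (552, -736, -529).
The plane has equation n·P = -10396. For P_4: n·P_4 = -10396.
Equal, so P_4 lies in the plane and all four are coplanar.

Yes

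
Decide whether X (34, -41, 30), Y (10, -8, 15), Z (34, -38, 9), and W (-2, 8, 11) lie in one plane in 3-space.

Yes

With X as base: XY = (-24, 33, -15), XZ = (0, 3, -21), XW = (-36, 49, -19).
XZ × XW = (972, 756, 108).
XY · (XZ × XW) = 0.
The scalar triple product vanishes, so the four points are coplanar.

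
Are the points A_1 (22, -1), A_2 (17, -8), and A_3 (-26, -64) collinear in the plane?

No

A_1A_2 = (-5, -7), A_1A_3 = (-48, -63).
det[A_1A_2; A_1A_3] = (-5)(-63) − (-7)(-48) = -21.
The determinant is nonzero, so they are not collinear.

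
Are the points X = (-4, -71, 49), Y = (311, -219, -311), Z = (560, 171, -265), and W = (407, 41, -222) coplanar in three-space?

No

With X as base: XY = (315, -148, -360), XZ = (564, 242, -314), XW = (411, 112, -271).
XZ × XW = (-30414, 23790, -36294).
XY · (XZ × XW) = -35490.
Since -35490 ≠ 0, the four points are not coplanar.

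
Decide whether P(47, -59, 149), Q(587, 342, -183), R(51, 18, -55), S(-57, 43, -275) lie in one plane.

The four points are coplanar iff the 3×3 determinant with rows PQ, PR, PS is zero.
Rows: (540, 401, -332), (4, 77, -204), (-104, 102, -424).
Expanding along the first row: (540)(-11840) − (401)(-22912) + (-332)(8416) = 0.
Zero determinant ⇒ coplanar.

Yes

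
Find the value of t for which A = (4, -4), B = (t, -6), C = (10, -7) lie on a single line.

8

Collinearity: (B − A) must be parallel to (C − A) = (6, -3).
Cross-multiplying the components: (t − 4)·(-3) = (-2)·(6).
Solving gives t = 8.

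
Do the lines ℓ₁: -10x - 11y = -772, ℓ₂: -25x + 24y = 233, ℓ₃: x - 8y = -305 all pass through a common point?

Yes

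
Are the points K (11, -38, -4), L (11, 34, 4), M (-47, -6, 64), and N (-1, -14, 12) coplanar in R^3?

Yes

The four points are coplanar iff the 3×3 determinant with rows KL, KM, KN is zero.
Rows: (0, 72, 8), (-58, 32, 68), (-12, 24, 16).
Expanding along the first row: (0)(-1120) − (72)(-112) + (8)(-1008) = 0.
Zero determinant ⇒ coplanar.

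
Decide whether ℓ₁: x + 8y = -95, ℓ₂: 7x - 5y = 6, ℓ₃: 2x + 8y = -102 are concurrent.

Yes

The three lines meet at one point iff the augmented coefficient matrix [aᵢ bᵢ cᵢ] has rank < 3, i.e. its determinant vanishes.
Here the determinant is 0.
It vanishes, so the lines are concurrent at (-7, -11).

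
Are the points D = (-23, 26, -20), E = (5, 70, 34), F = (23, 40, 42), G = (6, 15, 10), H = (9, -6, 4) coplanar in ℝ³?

The plane through D, E, F has normal n = DE × DF = (1972, 748, -1632) and equation n·P = 6732.
Checking the remaining points: n·G = 6732, n·H = 6732.
All equal 6732, so all 5 points lie in one plane.

Yes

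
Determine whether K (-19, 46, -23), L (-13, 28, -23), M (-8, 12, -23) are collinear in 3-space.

No

KL = (6, -18, 0), KM = (11, -34, 0).
Comparing components 1 and 2: (6)(-34) − (-18)(11) = -6 ≠ 0, so KL and KM are not parallel and the points are not collinear.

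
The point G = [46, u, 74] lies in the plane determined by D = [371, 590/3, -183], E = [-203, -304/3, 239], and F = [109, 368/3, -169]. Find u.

65/3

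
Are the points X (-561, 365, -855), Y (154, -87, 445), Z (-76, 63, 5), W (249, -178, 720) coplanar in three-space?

With X as base: XY = (715, -452, 1300), XZ = (485, -302, 860), XW = (810, -543, 1575).
XZ × XW = (-8670, -67275, -18735).
XY · (XZ × XW) = -146250.
Since -146250 ≠ 0, the four points are not coplanar.

No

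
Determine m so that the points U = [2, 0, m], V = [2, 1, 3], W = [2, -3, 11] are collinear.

Collinearity requires UV × UW = 0; each component is linear in m.
The x-component gives (-4)m + (20) = 0, so m = 5.
The remaining components then also vanish.

5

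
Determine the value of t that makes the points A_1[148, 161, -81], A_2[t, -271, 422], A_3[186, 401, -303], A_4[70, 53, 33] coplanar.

-367

The points are coplanar iff A_1A_2 · (A_1A_3 × A_1A_4) = 0.
Expanding, this is linear in t: (3384)t + (1241928) = 0.
So t = -367.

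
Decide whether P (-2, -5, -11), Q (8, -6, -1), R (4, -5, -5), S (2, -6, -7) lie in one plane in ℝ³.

Yes

A normal to the plane through P, Q, R is n = PQ × PR = (-6, 0, 6).
The plane has equation n·X = -54. For S: n·S = -54.
Equal, so S lies in the plane and all four are coplanar.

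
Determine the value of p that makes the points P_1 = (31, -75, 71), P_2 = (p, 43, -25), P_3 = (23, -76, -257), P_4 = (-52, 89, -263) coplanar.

-25

Normal to plane P_1P_3P_4: n = (54126, 24552, -1395); plane equation n·P = -262539.
Requiring n·P_2 = -262539: (54126)p + (1090611) = -262539.
So p = -25.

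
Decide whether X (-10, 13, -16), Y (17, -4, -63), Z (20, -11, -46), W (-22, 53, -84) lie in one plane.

No

With X as base: XY = (27, -17, -47), XZ = (30, -24, -30), XW = (-12, 40, -68).
XZ × XW = (2832, 2400, 912).
XY · (XZ × XW) = -7200.
Since -7200 ≠ 0, the four points are not coplanar.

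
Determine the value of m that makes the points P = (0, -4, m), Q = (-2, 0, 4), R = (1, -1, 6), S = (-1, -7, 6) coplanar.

6

The points are coplanar iff PQ · (PR × PS) = 0.
Expanding, this is linear in m: (20)m + (-120) = 0.
So m = 6.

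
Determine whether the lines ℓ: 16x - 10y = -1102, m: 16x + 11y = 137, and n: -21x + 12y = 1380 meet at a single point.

The three lines meet at one point iff the augmented coefficient matrix [aᵢ bᵢ cᵢ] has rank < 3, i.e. its determinant vanishes.
Here the determinant is 0.
It vanishes, so the lines are concurrent at (-32, 59).

Yes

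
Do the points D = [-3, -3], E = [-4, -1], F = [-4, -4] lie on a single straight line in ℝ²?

DE = (-1, 2), DF = (-1, -1).
det[DE; DF] = (-1)(-1) − (2)(-1) = 3.
The determinant is nonzero, so they are not collinear.

No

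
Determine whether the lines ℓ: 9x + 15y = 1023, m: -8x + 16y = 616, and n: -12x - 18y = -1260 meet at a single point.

Yes

Lines aᵢx + bᵢy = cᵢ with pairwise distinct directions are concurrent exactly when det[aᵢ bᵢ cᵢ] = 0.
Here the determinant is 0.
It vanishes, so the lines are concurrent at (27, 52).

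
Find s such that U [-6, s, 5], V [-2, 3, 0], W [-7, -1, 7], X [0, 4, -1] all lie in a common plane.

0

The points are coplanar iff UV · (UW × UX) = 0.
Expanding, this is linear in s: (-9)s + (0) = 0.
So s = 0.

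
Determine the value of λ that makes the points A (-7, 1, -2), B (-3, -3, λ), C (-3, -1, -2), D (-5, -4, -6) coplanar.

Normal to plane ACD: n = (8, 16, -16); plane equation n·P = -8.
Requiring n·B = -8: (-16)λ + (-72) = -8.
So λ = -4.

-4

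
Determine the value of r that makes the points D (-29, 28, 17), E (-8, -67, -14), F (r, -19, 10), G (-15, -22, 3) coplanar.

The points are coplanar iff DE · (DF × DG) = 0.
Expanding, this is linear in r: (220)r + (1760) = 0.
So r = -8.

-8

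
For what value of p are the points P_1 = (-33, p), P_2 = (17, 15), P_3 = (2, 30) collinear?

The three points are collinear iff det[P_1P_2; P_1P_3] = 0.
This determinant is linear in p: (-15)p + (975) = 0, so p = 65.

65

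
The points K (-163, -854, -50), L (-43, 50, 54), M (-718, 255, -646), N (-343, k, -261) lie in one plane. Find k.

320

Normal to plane KLM: n = (-654120, 13800, 634800); plane equation n·P = 63096360.
Requiring n·N = 63096360: (13800)k + (58680360) = 63096360.
So k = 320.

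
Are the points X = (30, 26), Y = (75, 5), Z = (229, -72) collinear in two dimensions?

XY = (45, -21), XZ = (199, -98).
If collinear, XZ would be a scalar multiple of XY. But (45)·(-98) ≠ (-21)·(199) (difference -231), so they are not parallel; the points are not collinear.

No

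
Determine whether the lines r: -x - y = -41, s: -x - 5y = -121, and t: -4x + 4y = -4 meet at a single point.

Yes

The three lines meet at one point iff the augmented coefficient matrix [aᵢ bᵢ cᵢ] has rank < 3, i.e. its determinant vanishes.
Here the determinant is 0.
It vanishes, so the lines are concurrent at (21, 20).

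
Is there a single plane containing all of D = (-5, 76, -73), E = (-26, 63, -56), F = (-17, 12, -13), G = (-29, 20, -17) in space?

The four points are coplanar iff the 3×3 determinant with rows DE, DF, DG is zero.
Rows: (-21, -13, 17), (-12, -64, 60), (-24, -56, 56).
Expanding along the first row: (-21)(-224) − (-13)(768) + (17)(-864) = 0.
Zero determinant ⇒ coplanar.

Yes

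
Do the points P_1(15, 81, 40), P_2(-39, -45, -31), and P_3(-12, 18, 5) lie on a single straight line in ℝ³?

No

P_1P_2 = (-54, -126, -71), P_1P_3 = (-27, -63, -35).
P_1P_2 × P_1P_3 = (-63, 27, 0).
The cross product is nonzero, so the points do not lie on one line.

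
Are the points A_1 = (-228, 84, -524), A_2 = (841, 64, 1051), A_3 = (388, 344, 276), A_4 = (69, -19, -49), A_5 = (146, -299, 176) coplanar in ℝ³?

No

The plane through A_1, A_2, A_3 has normal n = A_1A_2 × A_1A_3 = (-425500, 115000, 290260) and equation n·P = -45422240.
Checking the remaining points: n·A_4 = -45767240, n·A_5 = -45422240.
Since n·A_4 = -45767240 ≠ -45422240, A_4 is off the plane and the points are not all coplanar.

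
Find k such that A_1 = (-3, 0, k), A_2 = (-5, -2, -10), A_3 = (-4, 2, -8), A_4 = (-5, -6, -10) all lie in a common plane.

Coplanarity ⇔ det[A_1A_2; A_1A_3; A_1A_4] = 0.
Expanding, this is linear in k: (4)k + (24) = 0.
So k = -6.

-6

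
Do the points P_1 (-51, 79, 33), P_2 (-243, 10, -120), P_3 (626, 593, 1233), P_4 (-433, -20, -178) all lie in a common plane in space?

A normal to the plane through P_1, P_2, P_3 is n = P_1P_2 × P_1P_3 = (-4158, 126819, -51975).
The plane has equation n·P = 8515584. For P_4: n·P_4 = 8515584.
Equal, so P_4 lies in the plane and all four are coplanar.

Yes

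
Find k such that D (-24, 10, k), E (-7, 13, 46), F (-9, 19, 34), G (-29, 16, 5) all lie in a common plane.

Coplanarity ⇔ det[DE; DF; DG] = 0.
Expanding, this is linear in k: (-126)k + (2772) = 0.
So k = 22.

22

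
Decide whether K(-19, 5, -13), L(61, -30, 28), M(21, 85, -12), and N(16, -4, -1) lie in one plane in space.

A normal to the plane through K, L, M is n = KL × KM = (-3315, 1560, 7800).
The plane has equation n·P = -30615. For N: n·N = -67080.
-67080 ≠ -30615, so N is off the plane.

No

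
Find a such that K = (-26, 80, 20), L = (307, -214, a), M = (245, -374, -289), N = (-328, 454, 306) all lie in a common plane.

Normal to plane KMN: n = (-14278, 15812, -35754); plane equation n·P = 921108.
Requiring n·L = 921108: (-35754)a + (-7767114) = 921108.
So a = -243.

-243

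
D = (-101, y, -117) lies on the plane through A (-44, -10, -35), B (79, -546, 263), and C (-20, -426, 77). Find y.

The plane through A, B, C has equation 63936x − 6624y − 38304z = -1406304.
Substituting D: (-6624)y + (-1975968) = -1406304, so y = -86.

-86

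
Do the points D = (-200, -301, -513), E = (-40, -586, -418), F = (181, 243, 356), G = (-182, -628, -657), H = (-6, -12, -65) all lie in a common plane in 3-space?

No

The plane through D, E, F has normal n = DE × DF = (-299345, -102845, 195625) and equation n·P = -9530280.
Checking the remaining points: n·G = -9458175, n·H = -9685415.
Since n·G = -9458175 ≠ -9530280, G is off the plane and the points are not all coplanar.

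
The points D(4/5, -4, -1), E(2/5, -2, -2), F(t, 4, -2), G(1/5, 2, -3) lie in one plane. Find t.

1

Normal to plane DEG: n = (2, -1/5, -6/5); plane equation n·P = 18/5.
Requiring n·F = 18/5: (2)t + (8/5) = 18/5.
So t = 1.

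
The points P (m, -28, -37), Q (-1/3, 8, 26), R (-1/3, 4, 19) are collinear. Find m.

-1/3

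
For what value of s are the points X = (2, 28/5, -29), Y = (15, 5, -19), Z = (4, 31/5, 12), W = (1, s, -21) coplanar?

Coplanarity ⇔ det[XY; XZ; XW] = 0.
Expanding, this is linear in s: (-513)s + (14877/5) = 0.
So s = 29/5.

29/5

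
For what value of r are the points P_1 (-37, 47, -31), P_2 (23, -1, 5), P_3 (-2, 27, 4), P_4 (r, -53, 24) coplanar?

The points are coplanar iff P_1P_2 · (P_1P_3 × P_1P_4) = 0.
Expanding, this is linear in r: (-960)r + (74880) = 0.
So r = 78.

78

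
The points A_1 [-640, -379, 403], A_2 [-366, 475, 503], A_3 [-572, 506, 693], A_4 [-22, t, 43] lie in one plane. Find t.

61

The points are coplanar iff A_1A_2 · (A_1A_3 × A_1A_4) = 0.
Expanding, this is linear in t: (-72660)t + (4432260) = 0.
So t = 61.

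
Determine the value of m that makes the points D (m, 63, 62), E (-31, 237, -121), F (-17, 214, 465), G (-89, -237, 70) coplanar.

-49

The points are coplanar iff DE · (DF × DG) = 0.
Expanding, this is linear in m: (-273371)m + (-13395179) = 0.
So m = -49.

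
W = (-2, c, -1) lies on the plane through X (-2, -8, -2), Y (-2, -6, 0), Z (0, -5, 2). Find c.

-7

A normal to the plane is n = XY × XZ = (2, 4, -4).
W lies in the plane iff n · XW = 0.
This gives (4)c + (28) = 0, so c = -7.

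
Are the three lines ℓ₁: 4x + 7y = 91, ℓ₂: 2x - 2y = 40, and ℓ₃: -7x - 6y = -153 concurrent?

Intersecting ℓ₁ and ℓ₂: solving the 2×2 system gives (x, y) = (21, 1).
Substitute into ℓ₃: (-7)(21) + (-6)(1) = -153.
This equals -153, so (21, 1) lies on all three lines and they are concurrent.

Yes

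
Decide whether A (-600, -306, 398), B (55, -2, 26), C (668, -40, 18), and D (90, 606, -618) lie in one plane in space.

A normal to the plane through A, B, C is n = AB × AC = (-16568, -222796, -211242).
The plane has equation n·P = -5957940. For D: n·D = -5957940.
Equal, so D lies in the plane and all four are coplanar.

Yes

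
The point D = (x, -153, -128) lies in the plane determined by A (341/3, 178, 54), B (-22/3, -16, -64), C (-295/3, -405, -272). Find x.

29/3

Coplanarity requires AB · (AC × AD) = 0.
AB = (-121, -194, -118), AC = (-212, -583, -326); the triple product is linear in x with coefficient -5550 and constant term 53650.
Setting it to zero: x = 29/3.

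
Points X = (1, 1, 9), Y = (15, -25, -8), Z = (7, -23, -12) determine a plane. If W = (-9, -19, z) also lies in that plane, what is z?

Coplanarity requires XY · (XZ × XW) = 0.
XY = (14, -26, -17), XZ = (6, -24, -21); the triple product is linear in z with coefficient -180 and constant term -3600.
Setting it to zero: z = -20.

-20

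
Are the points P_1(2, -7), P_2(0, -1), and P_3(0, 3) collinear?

No

P_1P_2 = (-2, 6), P_1P_3 = (-2, 10).
det[P_1P_2; P_1P_3] = (-2)(10) − (6)(-2) = -8.
The determinant is nonzero, so they are not collinear.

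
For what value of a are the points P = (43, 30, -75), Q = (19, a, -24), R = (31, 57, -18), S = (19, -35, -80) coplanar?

21

The points are coplanar iff PQ · (PR × PS) = 0.
Expanding, this is linear in a: (-1428)a + (29988) = 0.
So a = 21.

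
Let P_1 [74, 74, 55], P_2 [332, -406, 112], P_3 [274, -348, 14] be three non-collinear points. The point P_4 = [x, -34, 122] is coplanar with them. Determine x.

The plane through P_1, P_2, P_3 has equation 43734x + 21978y − 12876z = 4154508.
Substituting P_4: (43734)x + (-2318124) = 4154508, so x = 148.

148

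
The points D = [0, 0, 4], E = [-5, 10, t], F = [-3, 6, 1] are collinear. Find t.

-1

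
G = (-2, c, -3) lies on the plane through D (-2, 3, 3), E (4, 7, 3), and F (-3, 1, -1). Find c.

A normal to the plane is n = DE × DF = (-16, 24, -8).
G lies in the plane iff n · DG = 0.
This gives (24)c + (-24) = 0, so c = 1.

1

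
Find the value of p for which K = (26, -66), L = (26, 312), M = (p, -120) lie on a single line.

26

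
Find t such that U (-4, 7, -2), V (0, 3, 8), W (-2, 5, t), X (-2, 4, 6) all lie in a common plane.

Coplanarity ⇔ det[UV; UW; UX] = 0.
Expanding, this is linear in t: (4)t + (-12) = 0.
So t = 3.

3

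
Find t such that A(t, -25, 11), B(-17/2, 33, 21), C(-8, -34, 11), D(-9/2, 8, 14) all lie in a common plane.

-13/2

The points are coplanar iff AB · (AC × AD) = 0.
Expanding, this is linear in t: (-219)t + (-2847/2) = 0.
So t = -13/2.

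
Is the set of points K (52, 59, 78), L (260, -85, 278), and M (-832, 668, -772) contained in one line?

No

KL = (208, -144, 200), KM = (-884, 609, -850).
KL × KM = (600, 0, -624).
The cross product is nonzero, so the points do not lie on one line.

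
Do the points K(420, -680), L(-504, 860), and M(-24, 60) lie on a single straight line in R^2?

Yes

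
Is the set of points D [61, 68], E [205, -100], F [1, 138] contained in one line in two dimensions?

DE = (144, -168), DF = (-60, 70).
det[DE; DF] = (144)(70) − (-168)(-60) = 0.
The determinant is zero, so the points are collinear.

Yes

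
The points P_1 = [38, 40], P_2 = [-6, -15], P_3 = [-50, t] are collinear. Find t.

-70

Collinearity: (P_3 − P_1) must be parallel to (P_2 − P_1) = (-44, -55).
Cross-multiplying the components: (t − 40)·(-44) = (-88)·(-55).
Solving gives t = -70.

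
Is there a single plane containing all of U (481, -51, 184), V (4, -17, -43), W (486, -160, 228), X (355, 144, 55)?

With U as base: UV = (-477, 34, -227), UW = (5, -109, 44), UX = (-126, 195, -129).
UW × UX = (5481, -4899, -12759).
UV · (UW × UX) = 115290.
Since 115290 ≠ 0, the four points are not coplanar.

No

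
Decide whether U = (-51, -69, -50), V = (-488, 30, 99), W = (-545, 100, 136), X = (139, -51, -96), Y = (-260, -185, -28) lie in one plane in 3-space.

No

The plane through U, V, W has normal n = UV × UW = (-6767, 7676, -24947) and equation n·P = 1062823.
Checking the remaining points: n·X = 1062823, n·Y = 1037876.
Since n·Y = 1037876 ≠ 1062823, Y is off the plane and the points are not all coplanar.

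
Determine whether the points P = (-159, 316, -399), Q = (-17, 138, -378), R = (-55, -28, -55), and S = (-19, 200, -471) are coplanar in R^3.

With P as base: PQ = (142, -178, 21), PR = (104, -344, 344), PS = (140, -116, -72).
PR × PS = (64672, 55648, 36096).
PQ · (PR × PS) = 36096.
Since 36096 ≠ 0, the four points are not coplanar.

No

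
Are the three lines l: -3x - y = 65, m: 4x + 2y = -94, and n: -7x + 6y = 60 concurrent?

Yes

Intersecting l and m: solving the 2×2 system gives (x, y) = (-18, -11).
Substitute into n: (-7)(-18) + (6)(-11) = 60.
This equals 60, so (-18, -11) lies on all three lines and they are concurrent.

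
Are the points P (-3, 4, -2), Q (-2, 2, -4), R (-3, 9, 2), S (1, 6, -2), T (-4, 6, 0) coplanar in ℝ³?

The plane through P, Q, R has normal n = PQ × PR = (2, -4, 5) and equation n·X = -32.
Checking the remaining points: n·S = -32, n·T = -32.
All equal -32, so all 5 points lie in one plane.

Yes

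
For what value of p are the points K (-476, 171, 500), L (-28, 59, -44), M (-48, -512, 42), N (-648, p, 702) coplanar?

278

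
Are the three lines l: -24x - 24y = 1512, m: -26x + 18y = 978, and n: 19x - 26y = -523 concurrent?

No

The three lines meet at one point iff the augmented coefficient matrix [aᵢ bᵢ cᵢ] has rank < 3, i.e. its determinant vanishes.
Here the determinant is 1056.
Nonzero, so no common point exists.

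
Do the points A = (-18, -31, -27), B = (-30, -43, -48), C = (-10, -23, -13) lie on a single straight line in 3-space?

Yes

AB = (-12, -12, -21), AC = (8, 8, 14).
Each component of AC is -2/3 times the corresponding component of AB, so AC = -2/3·AB and the points are collinear.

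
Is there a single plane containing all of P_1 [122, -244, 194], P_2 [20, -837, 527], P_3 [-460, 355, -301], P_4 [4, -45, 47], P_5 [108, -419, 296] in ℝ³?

Yes

The plane through P_1, P_2, P_3 has normal n = P_1P_2 × P_1P_3 = (94068, -244296, -406224) and equation n·P = -7722936.
Checking the remaining points: n·P_4 = -7722936, n·P_5 = -7722936.
All equal -7722936, so all 5 points lie in one plane.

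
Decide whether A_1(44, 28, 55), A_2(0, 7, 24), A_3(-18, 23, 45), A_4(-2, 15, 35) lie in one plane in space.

No

The four points are coplanar iff the 3×3 determinant with rows A_1A_2, A_1A_3, A_1A_4 is zero.
Rows: (-44, -21, -31), (-62, -5, -10), (-46, -13, -20).
Expanding along the first row: (-44)(-30) − (-21)(780) + (-31)(576) = -156.
Nonzero ⇒ not coplanar.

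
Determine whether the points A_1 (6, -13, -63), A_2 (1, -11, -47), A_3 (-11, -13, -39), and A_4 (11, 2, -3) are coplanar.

A normal to the plane through A_1, A_2, A_3 is n = A_1A_2 × A_1A_3 = (48, -152, 34).
The plane has equation n·P = 122. For A_4: n·A_4 = 122.
Equal, so A_4 lies in the plane and all four are coplanar.

Yes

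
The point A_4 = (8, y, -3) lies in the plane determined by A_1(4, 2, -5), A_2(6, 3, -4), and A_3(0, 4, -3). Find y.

4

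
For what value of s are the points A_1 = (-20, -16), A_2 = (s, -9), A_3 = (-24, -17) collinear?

Collinearity: (A_2 − A_1) must be parallel to (A_3 − A_1) = (-4, -1).
Cross-multiplying the components: (s − (-20))·(-1) = (7)·(-4).
Solving gives s = 8.

8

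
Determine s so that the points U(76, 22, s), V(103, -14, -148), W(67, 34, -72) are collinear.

Direction VW = (-36, 48, 76). From the x-coordinate of U, the parameter along the line is τ = (76 − 103)/(-36) = 3/4.
Then s = (-148) + 3/4·(76) = -91.

-91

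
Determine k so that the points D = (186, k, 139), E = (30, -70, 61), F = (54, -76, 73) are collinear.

-109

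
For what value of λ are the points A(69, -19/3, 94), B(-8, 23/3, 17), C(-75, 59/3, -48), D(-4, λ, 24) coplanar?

The points are coplanar iff AB · (AC × AD) = 0.
Expanding, this is linear in λ: (154)λ + (-3080/3) = 0.
So λ = 20/3.

20/3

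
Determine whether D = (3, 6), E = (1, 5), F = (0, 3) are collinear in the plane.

No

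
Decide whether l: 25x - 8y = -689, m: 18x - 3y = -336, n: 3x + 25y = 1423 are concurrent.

Intersecting l and m: solving the 2×2 system gives (x, y) = (-9, 58).
Substitute into n: (3)(-9) + (25)(58) = 1423.
This equals 1423, so (-9, 58) lies on all three lines and they are concurrent.

Yes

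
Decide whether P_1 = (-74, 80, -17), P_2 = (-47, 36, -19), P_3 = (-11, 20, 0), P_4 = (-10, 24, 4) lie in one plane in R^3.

No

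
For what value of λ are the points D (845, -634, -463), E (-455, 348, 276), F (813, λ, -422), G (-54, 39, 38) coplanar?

-596

The points are coplanar iff DE · (DF × DG) = 0.
Expanding, this is linear in λ: (13061)λ + (7784356) = 0.
So λ = -596.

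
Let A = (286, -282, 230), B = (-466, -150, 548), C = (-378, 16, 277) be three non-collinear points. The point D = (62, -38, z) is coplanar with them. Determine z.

A normal to the plane is n = AB × AC = (-88560, -175808, -136448).
D lies in the plane iff n · AD = 0.
This gives (-136448)z + (8323328) = 0, so z = 61.

61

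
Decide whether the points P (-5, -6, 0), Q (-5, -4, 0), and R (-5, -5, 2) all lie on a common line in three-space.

No

PQ = (0, 2, 0), PR = (0, 1, 2).
Comparing components 2 and 3: (2)(2) − (0)(1) = 4 ≠ 0, so PQ and PR are not parallel and the points are not collinear.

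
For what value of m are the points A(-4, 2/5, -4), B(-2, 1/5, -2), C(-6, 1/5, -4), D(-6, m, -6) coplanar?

The points are coplanar iff AB · (AC × AD) = 0.
Expanding, this is linear in m: (-4)m + (12/5) = 0.
So m = 3/5.

3/5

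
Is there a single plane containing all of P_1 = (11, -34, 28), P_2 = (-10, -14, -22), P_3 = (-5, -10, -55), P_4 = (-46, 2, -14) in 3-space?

A normal to the plane through P_1, P_2, P_3 is n = P_1P_2 × P_1P_3 = (-460, -943, -184).
The plane has equation n·P = 21850. For P_4: n·P_4 = 21850.
Equal, so P_4 lies in the plane and all four are coplanar.

Yes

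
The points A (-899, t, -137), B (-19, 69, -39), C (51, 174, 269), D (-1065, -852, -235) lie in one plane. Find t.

-696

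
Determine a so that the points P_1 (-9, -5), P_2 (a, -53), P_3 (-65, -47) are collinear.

Collinearity: (P_2 − P_1) must be parallel to (P_3 − P_1) = (-56, -42).
Cross-multiplying the components: (a − (-9))·(-42) = (-48)·(-56).
Solving gives a = -73.

-73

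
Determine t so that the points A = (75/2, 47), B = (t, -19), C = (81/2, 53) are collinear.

Collinearity: (B − A) must be parallel to (C − A) = (3, 6).
Cross-multiplying the components: (t − 75/2)·(6) = (-66)·(3).
Solving gives t = 9/2.

9/2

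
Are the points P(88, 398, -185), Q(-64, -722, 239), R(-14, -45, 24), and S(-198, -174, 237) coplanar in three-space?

Yes

The four points are coplanar iff the 3×3 determinant with rows PQ, PR, PS is zero.
Rows: (-152, -1120, 424), (-102, -443, 209), (-286, -572, 422).
Expanding along the first row: (-152)(-67398) − (-1120)(16730) + (424)(-68354) = 0.
Zero determinant ⇒ coplanar.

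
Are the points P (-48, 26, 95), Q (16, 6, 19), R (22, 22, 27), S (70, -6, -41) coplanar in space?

Yes

A normal to the plane through P, Q, R is n = PQ × PR = (1056, -968, 1144).
The plane has equation n·X = 32824. For S: n·S = 32824.
Equal, so S lies in the plane and all four are coplanar.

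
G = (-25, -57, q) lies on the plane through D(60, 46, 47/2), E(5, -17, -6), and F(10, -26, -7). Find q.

Coplanarity requires DE · (DF × DG) = 0.
DE = (-55, -63, -59/2), DF = (-50, -72, -61/2); the triple product is linear in q with coefficient 810 and constant term 19035.
Setting it to zero: q = -47/2.

-47/2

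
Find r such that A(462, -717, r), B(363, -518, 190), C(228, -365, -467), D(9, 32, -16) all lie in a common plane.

-213

The points are coplanar iff AB · (AC × AD) = 0.
Expanding, this is linear in r: (20088)r + (4278744) = 0.
So r = -213.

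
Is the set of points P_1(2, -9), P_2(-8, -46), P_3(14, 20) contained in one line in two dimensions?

P_1P_2 = (-10, -37), P_1P_3 = (12, 29).
Twice the signed area of △P_1P_2P_3 is (-10)(29) − (-37)(12) = 154.
The area is nonzero, so the three points are not collinear.

No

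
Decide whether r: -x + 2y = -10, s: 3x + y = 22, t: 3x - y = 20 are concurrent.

The three lines meet at one point iff the augmented coefficient matrix [aᵢ bᵢ cᵢ] has rank < 3, i.e. its determinant vanishes.
Here the determinant is 30.
Nonzero, so no common point exists.

No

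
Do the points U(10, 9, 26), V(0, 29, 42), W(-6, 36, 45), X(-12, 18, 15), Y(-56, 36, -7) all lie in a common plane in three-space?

Yes

The plane through U, V, W has normal n = UV × UW = (-52, -66, 50) and equation n·P = 186.
Checking the remaining points: n·X = 186, n·Y = 186.
All equal 186, so all 5 points lie in one plane.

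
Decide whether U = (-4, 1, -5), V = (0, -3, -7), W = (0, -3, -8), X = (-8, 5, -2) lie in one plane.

Yes

A normal to the plane through U, V, W is n = UV × UW = (4, 4, 0).
The plane has equation n·P = -12. For X: n·X = -12.
Equal, so X lies in the plane and all four are coplanar.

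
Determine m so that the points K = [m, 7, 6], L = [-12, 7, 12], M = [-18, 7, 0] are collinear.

-15

Direction LM = (-6, 0, -12). From the z-coordinate of K, the parameter along the line is τ = (6 − 12)/(-12) = 1/2.
Then m = (-12) + 1/2·(-6) = -15.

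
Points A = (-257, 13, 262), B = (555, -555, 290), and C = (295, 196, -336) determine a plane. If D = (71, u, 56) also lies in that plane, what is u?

Coplanarity requires AB · (AC × AD) = 0.
AB = (812, -568, 28), AC = (552, 183, -598); the triple product is linear in u with coefficient 501032 and constant term 8016512.
Setting it to zero: u = -16.

-16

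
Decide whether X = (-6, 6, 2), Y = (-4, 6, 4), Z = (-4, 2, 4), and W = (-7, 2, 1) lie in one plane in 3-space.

Yes

With X as base: XY = (2, 0, 2), XZ = (2, -4, 2), XW = (-1, -4, -1).
XZ × XW = (12, 0, -12).
XY · (XZ × XW) = 0.
The scalar triple product vanishes, so the four points are coplanar.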